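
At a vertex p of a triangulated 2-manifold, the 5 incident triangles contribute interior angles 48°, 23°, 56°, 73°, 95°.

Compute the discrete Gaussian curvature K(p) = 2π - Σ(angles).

Sum of angles = 295°. K = 360° - 295° = 65° = 13π/36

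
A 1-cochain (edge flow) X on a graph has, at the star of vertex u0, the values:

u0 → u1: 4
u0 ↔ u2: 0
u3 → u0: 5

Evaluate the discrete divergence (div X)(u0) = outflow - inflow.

Divergence = sum of outgoing flows = 4 + 0 + (-5) = -1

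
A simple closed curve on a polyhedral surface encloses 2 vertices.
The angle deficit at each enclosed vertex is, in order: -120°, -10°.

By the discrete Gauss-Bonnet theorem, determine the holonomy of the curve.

Holonomy = total enclosed curvature = (-120°) + (-10°) = -130°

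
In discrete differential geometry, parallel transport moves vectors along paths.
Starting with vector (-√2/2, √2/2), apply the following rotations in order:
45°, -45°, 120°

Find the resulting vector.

Total rotation: 45° + (-45°) + 120° = 120°. Final vector: (-0.2588, -0.9659)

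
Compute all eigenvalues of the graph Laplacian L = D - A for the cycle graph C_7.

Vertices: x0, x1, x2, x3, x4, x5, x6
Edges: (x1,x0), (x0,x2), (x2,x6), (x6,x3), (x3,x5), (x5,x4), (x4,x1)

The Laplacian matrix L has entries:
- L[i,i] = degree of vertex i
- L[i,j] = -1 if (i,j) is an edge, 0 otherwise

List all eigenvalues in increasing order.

The cycle graph C_n has Laplacian eigenvalues λ_k = 2 − 2cos(2πk/n), k = 0, 1, …, n−1. Here n = 7:
k=0: 2 − 2cos(0) = 0.0; k=1: 2 − 2cos(2π/7) = 0.753; k=2: 2 − 2cos(4π/7) = 2.445; k=3: 2 − 2cos(6π/7) = 3.8019; k=4: 2 − 2cos(8π/7) = 3.8019; k=5: 2 − 2cos(10π/7) = 2.445; k=6: 2 − 2cos(12π/7) = 0.753.
Laplacian eigenvalues (increasing order): [0.0, 0.753, 0.753, 2.445, 2.445, 3.8019, 3.8019]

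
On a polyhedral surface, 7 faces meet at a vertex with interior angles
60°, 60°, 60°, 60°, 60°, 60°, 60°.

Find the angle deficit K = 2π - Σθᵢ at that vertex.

Sum of angles = 420°. K = 360° - 420° = -60°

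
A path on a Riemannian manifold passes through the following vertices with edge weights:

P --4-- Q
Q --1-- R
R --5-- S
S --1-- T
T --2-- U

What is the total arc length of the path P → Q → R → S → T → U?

Arc length = 4 + 1 + 5 + 1 + 2 = 13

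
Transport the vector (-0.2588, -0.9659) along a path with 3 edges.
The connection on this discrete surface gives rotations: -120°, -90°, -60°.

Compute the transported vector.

Total rotation: (-120°) + (-90°) + (-60°) = -270° ≡ 90° (mod 360°). Final vector: (0.9659, -0.2588)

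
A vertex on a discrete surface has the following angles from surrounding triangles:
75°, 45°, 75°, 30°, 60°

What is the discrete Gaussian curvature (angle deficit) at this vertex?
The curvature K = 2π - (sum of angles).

Sum of angles = 285°. K = 360° - 285° = 75°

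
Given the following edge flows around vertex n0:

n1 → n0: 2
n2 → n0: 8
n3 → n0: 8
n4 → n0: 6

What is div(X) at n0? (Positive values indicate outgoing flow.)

Divergence = sum of outgoing flows = (-2) + (-8) + (-8) + (-6) = -24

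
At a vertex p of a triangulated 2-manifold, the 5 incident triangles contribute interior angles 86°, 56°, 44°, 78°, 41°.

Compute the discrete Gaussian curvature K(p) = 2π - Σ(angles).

Sum of angles = 305°. K = 360° - 305° = 55° = 11π/36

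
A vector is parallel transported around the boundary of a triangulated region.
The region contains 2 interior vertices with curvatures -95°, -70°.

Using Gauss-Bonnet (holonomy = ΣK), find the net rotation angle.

Holonomy = total enclosed curvature = (-95°) + (-70°) = -165°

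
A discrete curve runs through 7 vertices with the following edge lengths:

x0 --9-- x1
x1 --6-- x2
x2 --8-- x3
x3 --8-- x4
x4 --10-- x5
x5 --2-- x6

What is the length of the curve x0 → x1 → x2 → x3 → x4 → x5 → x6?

Arc length = 9 + 6 + 8 + 8 + 10 + 2 = 43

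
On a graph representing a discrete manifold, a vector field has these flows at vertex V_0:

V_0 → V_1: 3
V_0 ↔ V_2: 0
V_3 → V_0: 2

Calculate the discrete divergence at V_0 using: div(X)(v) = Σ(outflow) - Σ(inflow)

Divergence = sum of outgoing flows = 3 + 0 + (-2) = 1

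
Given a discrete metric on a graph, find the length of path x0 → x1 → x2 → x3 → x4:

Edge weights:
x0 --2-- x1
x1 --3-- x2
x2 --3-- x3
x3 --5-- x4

Arc length = 2 + 3 + 3 + 5 = 13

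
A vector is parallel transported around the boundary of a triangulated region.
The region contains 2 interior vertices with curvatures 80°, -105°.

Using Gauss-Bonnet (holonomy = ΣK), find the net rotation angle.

Holonomy = total enclosed curvature = 80° + (-105°) = -25°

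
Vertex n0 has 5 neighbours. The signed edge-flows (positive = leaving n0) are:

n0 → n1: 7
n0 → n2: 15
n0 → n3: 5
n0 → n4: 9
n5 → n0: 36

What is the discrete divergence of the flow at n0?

Divergence = sum of outgoing flows = 7 + 15 + 5 + 9 + (-36) = 0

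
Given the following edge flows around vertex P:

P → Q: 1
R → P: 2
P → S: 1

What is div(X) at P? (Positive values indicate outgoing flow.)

Divergence = sum of outgoing flows = 1 + (-2) + 1 = 0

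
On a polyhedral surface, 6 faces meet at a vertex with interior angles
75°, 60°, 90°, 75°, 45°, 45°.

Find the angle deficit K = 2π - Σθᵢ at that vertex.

Sum of angles = 390°. K = 360° - 390° = -30° = -π/6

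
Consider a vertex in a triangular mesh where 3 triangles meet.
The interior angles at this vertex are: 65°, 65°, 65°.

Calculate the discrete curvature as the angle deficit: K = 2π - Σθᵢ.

Sum of angles = 195°. K = 360° - 195° = 165°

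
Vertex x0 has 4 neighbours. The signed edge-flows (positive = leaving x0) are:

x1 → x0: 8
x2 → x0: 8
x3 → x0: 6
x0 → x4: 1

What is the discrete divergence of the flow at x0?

Divergence = sum of outgoing flows = (-8) + (-8) + (-6) + 1 = -21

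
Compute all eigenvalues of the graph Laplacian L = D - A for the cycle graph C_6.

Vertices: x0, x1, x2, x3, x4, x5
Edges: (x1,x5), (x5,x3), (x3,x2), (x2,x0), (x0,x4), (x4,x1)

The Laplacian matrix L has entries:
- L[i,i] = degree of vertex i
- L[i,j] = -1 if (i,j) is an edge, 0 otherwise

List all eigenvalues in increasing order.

The cycle graph C_n has Laplacian eigenvalues λ_k = 2 − 2cos(2πk/n), k = 0, 1, …, n−1. Here n = 6:
k=0: 2 − 2cos(0) = 0.0; k=1: 2 − 2cos(π/3) = 1.0; k=2: 2 − 2cos(2π/3) = 3.0; k=3: 2 − 2cos(π) = 4.0; k=4: 2 − 2cos(4π/3) = 3.0; k=5: 2 − 2cos(5π/3) = 1.0.
Laplacian eigenvalues (increasing order): [0.0, 1.0, 1.0, 3.0, 3.0, 4.0]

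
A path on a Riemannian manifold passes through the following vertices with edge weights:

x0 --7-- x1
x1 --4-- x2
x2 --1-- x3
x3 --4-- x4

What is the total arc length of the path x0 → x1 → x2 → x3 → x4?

Arc length = 7 + 4 + 1 + 4 = 16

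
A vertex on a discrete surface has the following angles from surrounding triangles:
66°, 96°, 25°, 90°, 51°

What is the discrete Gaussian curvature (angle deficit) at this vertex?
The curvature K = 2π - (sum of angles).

Sum of angles = 328°. K = 360° - 328° = 32° = 8π/45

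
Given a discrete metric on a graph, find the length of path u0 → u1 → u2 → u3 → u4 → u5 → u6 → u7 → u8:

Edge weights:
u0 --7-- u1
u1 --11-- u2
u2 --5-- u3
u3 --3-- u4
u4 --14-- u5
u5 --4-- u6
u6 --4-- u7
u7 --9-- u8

Arc length = 7 + 11 + 5 + 3 + 14 + 4 + 4 + 9 = 57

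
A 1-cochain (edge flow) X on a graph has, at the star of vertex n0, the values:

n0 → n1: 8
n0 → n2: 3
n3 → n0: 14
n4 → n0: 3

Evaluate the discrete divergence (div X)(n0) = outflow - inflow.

Divergence = sum of outgoing flows = 8 + 3 + (-14) + (-3) = -6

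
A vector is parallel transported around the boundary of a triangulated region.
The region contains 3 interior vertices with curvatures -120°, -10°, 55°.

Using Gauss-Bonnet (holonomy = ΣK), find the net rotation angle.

Holonomy = total enclosed curvature = (-120°) + (-10°) + 55° = -75°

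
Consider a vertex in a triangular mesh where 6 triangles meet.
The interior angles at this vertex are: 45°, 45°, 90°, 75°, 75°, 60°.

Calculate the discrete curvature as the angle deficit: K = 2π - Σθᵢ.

Sum of angles = 390°. K = 360° - 390° = -30° = -π/6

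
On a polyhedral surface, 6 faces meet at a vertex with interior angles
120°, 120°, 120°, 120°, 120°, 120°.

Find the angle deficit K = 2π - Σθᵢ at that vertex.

Sum of angles = 720°. K = 360° - 720° = -360°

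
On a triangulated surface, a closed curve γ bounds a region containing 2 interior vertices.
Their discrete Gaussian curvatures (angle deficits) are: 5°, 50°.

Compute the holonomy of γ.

Holonomy = total enclosed curvature = 5° + 50° = 55°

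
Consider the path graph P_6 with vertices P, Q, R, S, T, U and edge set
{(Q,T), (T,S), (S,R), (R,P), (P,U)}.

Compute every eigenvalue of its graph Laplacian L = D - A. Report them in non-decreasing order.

The path graph P_n has Laplacian eigenvalues λ_k = 2 − 2cos(kπ/n), k = 0, 1, …, n−1. Here n = 6:
k=0: 2 − 2cos(0) = 0.0; k=1: 2 − 2cos(π/6) = 0.2679; k=2: 2 − 2cos(π/3) = 1.0; k=3: 2 − 2cos(π/2) = 2.0; k=4: 2 − 2cos(2π/3) = 3.0; k=5: 2 − 2cos(5π/6) = 3.7321.
Laplacian eigenvalues (increasing order): [0.0, 0.2679, 1.0, 2.0, 3.0, 3.7321]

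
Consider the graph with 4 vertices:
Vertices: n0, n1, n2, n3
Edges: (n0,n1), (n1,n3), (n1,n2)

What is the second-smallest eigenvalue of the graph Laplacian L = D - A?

Degrees: deg(n0) = 1, deg(n1) = 3, deg(n2) = 1, deg(n3) = 1.
L = D − A with rows/columns ordered (n0, n1, n2, n3):
  [ 1, -1,  0,  0]
  [-1,  3, -1, -1]
  [ 0, -1,  1,  0]
  [ 0, -1,  0,  1]
Characteristic polynomial: det(λI − L) = λ(λ − 1)²(λ − 4).
Roots: λ = 0; (λ − 1) = 0 ⇒ λ = 1 (multiplicity 2); (λ − 4) = 0 ⇒ λ = 4.
(Check: the roots sum (with multiplicity) to 6, matching trace L = Σdeg = 2·3 = 6.)
Laplacian eigenvalues: [0.0, 1.0, 1.0, 4.0]. Algebraic connectivity (smallest non-zero eigenvalue) = 1.0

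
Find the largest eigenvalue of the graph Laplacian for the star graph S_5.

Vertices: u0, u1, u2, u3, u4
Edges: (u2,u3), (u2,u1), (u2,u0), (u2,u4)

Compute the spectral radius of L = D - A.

The star S_5 is the complete bipartite graph K_{1,4} (one hub of degree 4, 4 leaves of degree 1). The Laplacian spectrum of K_{p,q} is 0, p (multiplicity q−1), q (multiplicity p−1), p+q. With p = 1, q = 4: 0 once, 1 with multiplicity 3, and 5 once. (Check: trace L = sum of degrees = 8 = 3·1 + 5.)
Laplacian eigenvalues: [0.0, 1.0, 1.0, 1.0, 5.0]. Largest eigenvalue (spectral radius) = 5.0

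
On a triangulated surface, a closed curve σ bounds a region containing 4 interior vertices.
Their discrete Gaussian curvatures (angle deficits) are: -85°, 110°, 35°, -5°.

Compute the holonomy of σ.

Holonomy = total enclosed curvature = (-85°) + 110° + 35° + (-5°) = 55°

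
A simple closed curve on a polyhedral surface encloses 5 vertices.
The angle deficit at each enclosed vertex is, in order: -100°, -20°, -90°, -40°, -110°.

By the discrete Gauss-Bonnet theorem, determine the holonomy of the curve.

Holonomy = total enclosed curvature = (-100°) + (-20°) + (-90°) + (-40°) + (-110°) = -360°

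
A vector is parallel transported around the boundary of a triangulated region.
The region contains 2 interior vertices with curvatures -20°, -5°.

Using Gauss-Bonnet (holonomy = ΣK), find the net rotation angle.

Holonomy = total enclosed curvature = (-20°) + (-5°) = -25°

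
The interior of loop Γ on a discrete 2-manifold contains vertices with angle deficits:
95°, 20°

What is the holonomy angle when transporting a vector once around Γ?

Holonomy = total enclosed curvature = 95° + 20° = 115°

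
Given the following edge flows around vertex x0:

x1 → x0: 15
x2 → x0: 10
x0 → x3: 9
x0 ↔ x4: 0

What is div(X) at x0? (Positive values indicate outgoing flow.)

Divergence = sum of outgoing flows = (-15) + (-10) + 9 + 0 = -16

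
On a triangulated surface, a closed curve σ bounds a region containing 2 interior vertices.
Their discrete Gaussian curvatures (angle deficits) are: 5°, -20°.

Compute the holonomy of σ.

Holonomy = total enclosed curvature = 5° + (-20°) = -15°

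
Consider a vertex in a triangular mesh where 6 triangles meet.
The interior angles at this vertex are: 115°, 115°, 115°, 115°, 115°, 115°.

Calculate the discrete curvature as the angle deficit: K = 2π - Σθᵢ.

Sum of angles = 690°. K = 360° - 690° = -330° = -11π/6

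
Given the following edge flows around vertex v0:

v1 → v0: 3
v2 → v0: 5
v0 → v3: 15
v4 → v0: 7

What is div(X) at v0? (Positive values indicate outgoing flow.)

Divergence = sum of outgoing flows = (-3) + (-5) + 15 + (-7) = 0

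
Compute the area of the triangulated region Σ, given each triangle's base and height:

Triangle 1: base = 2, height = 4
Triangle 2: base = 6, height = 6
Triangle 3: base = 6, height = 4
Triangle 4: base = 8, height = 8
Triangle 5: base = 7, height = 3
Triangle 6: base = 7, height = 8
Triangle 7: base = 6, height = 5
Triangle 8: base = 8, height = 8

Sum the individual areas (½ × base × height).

(1/2)×2×4 + (1/2)×6×6 + (1/2)×6×4 + (1/2)×8×8 + (1/2)×7×3 + (1/2)×7×8 + (1/2)×6×5 + (1/2)×8×8 = 151.5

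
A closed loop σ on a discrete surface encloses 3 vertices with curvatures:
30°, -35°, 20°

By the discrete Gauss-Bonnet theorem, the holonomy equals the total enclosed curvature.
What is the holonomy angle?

Holonomy = total enclosed curvature = 30° + (-35°) + 20° = 15°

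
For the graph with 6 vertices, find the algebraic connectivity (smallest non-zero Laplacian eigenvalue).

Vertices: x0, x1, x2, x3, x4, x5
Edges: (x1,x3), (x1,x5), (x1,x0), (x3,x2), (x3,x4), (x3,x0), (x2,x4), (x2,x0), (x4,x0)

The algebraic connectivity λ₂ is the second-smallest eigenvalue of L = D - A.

Degrees: deg(x0) = 4, deg(x1) = 3, deg(x2) = 3, deg(x3) = 4, deg(x4) = 3, deg(x5) = 1.
L = D − A with rows/columns ordered (x0, x1, x2, x3, x4, x5):
  [ 4, -1, -1, -1, -1,  0]
  [-1,  3,  0, -1,  0, -1]
  [-1,  0,  3, -1, -1,  0]
  [-1, -1, -1,  4, -1,  0]
  [-1,  0, -1, -1,  3,  0]
  [ 0, -1,  0,  0,  0,  1]
Characteristic polynomial: det(λI − L) = λ(λ² − 6λ + 4)(λ − 3)(λ − 4)(λ − 5).
Roots: λ = 0; (λ² − 6λ + 4) = 0 ⇒ λ = 3 ± √5 ≈ 0.7639, 5.2361; (λ − 3) = 0 ⇒ λ = 3; (λ − 4) = 0 ⇒ λ = 4; (λ − 5) = 0 ⇒ λ = 5.
(Check: the roots sum (with multiplicity) to 18, matching trace L = Σdeg = 2·9 = 18.)
Laplacian eigenvalues: [0.0, 0.7639, 3.0, 4.0, 5.0, 5.2361]. Algebraic connectivity (smallest non-zero eigenvalue) = 0.7639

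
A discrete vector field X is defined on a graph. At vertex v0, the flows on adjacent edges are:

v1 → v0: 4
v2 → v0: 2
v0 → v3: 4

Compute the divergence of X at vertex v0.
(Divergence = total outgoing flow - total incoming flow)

Divergence = sum of outgoing flows = (-4) + (-2) + 4 = -2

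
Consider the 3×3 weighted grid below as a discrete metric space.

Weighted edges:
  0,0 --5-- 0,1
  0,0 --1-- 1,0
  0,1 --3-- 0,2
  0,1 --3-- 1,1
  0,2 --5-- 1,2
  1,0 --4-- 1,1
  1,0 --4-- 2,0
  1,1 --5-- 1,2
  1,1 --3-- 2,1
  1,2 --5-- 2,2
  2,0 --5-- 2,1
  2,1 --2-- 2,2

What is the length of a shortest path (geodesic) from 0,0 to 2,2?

Shortest path: 0,0 → 1,0 → 1,1 → 2,1 → 2,2, total weight = 10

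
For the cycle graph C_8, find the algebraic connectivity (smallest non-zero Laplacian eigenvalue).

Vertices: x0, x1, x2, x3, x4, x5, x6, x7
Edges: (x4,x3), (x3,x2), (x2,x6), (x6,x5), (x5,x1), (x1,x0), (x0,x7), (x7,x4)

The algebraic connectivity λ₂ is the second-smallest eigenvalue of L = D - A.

The cycle graph C_n has Laplacian eigenvalues λ_k = 2 − 2cos(2πk/n), k = 0, 1, …, n−1. Here n = 8:
k=0: 2 − 2cos(0) = 0.0; k=1: 2 − 2cos(π/4) = 0.5858; k=2: 2 − 2cos(π/2) = 2.0; k=3: 2 − 2cos(3π/4) = 3.4142; k=4: 2 − 2cos(π) = 4.0; k=5: 2 − 2cos(5π/4) = 3.4142; k=6: 2 − 2cos(3π/2) = 2.0; k=7: 2 − 2cos(7π/4) = 0.5858.
Laplacian eigenvalues: [0.0, 0.5858, 0.5858, 2.0, 2.0, 3.4142, 3.4142, 4.0]. Algebraic connectivity (smallest non-zero eigenvalue) = 0.5858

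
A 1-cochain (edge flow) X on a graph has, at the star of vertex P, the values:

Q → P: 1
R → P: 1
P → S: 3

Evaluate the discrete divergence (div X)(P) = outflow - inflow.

Divergence = sum of outgoing flows = (-1) + (-1) + 3 = 1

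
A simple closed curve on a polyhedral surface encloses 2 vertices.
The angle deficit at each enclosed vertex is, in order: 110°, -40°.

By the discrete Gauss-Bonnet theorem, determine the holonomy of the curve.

Holonomy = total enclosed curvature = 110° + (-40°) = 70°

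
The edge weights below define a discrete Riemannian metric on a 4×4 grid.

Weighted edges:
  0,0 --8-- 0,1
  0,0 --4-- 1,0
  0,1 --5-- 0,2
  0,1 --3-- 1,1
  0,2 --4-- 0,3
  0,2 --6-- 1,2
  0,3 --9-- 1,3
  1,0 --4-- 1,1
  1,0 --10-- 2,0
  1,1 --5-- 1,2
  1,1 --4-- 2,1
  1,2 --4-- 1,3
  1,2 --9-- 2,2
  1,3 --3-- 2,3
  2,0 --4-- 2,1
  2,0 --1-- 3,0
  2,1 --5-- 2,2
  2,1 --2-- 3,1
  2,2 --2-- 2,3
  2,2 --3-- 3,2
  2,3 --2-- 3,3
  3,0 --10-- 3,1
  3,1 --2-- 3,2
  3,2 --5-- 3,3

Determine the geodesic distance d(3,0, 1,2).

Shortest path: 3,0 → 2,0 → 2,1 → 1,1 → 1,2, total weight = 14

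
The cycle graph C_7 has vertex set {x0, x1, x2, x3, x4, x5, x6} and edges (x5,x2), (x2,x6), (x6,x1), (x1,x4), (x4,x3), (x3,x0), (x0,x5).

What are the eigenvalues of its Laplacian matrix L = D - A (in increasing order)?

The cycle graph C_n has Laplacian eigenvalues λ_k = 2 − 2cos(2πk/n), k = 0, 1, …, n−1. Here n = 7:
k=0: 2 − 2cos(0) = 0.0; k=1: 2 − 2cos(2π/7) = 0.753; k=2: 2 − 2cos(4π/7) = 2.445; k=3: 2 − 2cos(6π/7) = 3.8019; k=4: 2 − 2cos(8π/7) = 3.8019; k=5: 2 − 2cos(10π/7) = 2.445; k=6: 2 − 2cos(12π/7) = 0.753.
Laplacian eigenvalues (increasing order): [0.0, 0.753, 0.753, 2.445, 2.445, 3.8019, 3.8019]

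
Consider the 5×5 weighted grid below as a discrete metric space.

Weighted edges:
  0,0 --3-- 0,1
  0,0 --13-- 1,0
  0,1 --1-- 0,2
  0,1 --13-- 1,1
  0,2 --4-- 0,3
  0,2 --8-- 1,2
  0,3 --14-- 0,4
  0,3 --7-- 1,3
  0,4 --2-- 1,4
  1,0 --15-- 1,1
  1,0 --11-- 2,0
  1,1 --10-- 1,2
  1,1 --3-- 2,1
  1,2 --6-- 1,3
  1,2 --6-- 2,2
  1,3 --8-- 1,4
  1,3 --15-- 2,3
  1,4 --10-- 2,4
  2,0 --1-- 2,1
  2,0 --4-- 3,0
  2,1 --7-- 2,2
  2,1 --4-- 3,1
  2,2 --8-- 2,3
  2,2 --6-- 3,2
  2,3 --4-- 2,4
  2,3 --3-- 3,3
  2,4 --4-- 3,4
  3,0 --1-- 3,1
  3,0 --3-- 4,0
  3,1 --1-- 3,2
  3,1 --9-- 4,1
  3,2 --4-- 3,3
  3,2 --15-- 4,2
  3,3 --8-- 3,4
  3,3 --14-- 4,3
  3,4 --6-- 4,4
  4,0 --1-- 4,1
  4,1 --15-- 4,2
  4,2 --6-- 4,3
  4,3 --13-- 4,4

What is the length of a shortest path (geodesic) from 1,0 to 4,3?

Shortest path: 1,0 → 2,0 → 2,1 → 3,1 → 3,2 → 3,3 → 4,3, total weight = 35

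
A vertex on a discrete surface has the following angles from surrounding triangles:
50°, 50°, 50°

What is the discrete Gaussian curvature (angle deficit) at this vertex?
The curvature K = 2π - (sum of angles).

Sum of angles = 150°. K = 360° - 150° = 210° = 7π/6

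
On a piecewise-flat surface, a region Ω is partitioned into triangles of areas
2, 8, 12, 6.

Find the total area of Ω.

2 + 8 + 12 + 6 = 28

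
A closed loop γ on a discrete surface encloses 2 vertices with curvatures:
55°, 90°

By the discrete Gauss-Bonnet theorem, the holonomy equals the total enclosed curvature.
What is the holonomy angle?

Holonomy = total enclosed curvature = 55° + 90° = 145°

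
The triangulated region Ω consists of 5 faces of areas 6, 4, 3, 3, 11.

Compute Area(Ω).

6 + 4 + 3 + 3 + 11 = 27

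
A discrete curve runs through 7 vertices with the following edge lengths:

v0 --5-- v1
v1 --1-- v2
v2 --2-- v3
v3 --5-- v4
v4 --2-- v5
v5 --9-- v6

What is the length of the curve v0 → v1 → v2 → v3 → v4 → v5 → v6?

Arc length = 5 + 1 + 2 + 5 + 2 + 9 = 24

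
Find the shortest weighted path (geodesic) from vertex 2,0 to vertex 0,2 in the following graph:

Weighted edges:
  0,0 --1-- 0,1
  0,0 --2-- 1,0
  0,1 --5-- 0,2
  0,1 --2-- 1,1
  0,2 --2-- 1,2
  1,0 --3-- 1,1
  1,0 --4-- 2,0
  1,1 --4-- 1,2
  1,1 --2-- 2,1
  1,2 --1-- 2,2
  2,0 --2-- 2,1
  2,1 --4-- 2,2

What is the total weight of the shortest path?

Shortest path: 2,0 → 2,1 → 2,2 → 1,2 → 0,2, total weight = 9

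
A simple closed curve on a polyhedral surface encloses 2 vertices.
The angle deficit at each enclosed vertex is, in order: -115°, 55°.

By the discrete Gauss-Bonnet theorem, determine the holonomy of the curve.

Holonomy = total enclosed curvature = (-115°) + 55° = -60°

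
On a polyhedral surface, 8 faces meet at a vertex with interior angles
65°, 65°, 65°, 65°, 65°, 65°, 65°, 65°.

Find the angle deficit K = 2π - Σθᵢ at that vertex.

Sum of angles = 520°. K = 360° - 520° = -160°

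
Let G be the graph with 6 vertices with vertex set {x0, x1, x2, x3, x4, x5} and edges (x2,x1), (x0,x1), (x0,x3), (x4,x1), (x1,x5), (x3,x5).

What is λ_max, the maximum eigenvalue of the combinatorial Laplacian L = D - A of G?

Degrees: deg(x0) = 2, deg(x1) = 4, deg(x2) = 1, deg(x3) = 2, deg(x4) = 1, deg(x5) = 2.
L = D − A with rows/columns ordered (x0, x1, x2, x3, x4, x5):
  [ 2, -1,  0, -1,  0,  0]
  [-1,  4, -1,  0, -1, -1]
  [ 0, -1,  1,  0,  0,  0]
  [-1,  0,  0,  2,  0, -1]
  [ 0, -1,  0,  0,  1,  0]
  [ 0, -1,  0, -1,  0,  2]
Characteristic polynomial: det(λI − L) = λ(λ² − 6λ + 4)(λ − 1)(λ − 2)(λ − 3).
Roots: λ = 0; (λ² − 6λ + 4) = 0 ⇒ λ = 3 ± √5 ≈ 0.7639, 5.2361; (λ − 1) = 0 ⇒ λ = 1; (λ − 2) = 0 ⇒ λ = 2; (λ − 3) = 0 ⇒ λ = 3.
(Check: the roots sum (with multiplicity) to 12, matching trace L = Σdeg = 2·6 = 12.)
Laplacian eigenvalues: [0.0, 0.7639, 1.0, 2.0, 3.0, 5.2361]. Largest eigenvalue (spectral radius) = 5.2361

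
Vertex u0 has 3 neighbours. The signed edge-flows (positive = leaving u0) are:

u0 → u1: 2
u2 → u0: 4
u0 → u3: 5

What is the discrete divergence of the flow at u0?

Divergence = sum of outgoing flows = 2 + (-4) + 5 = 3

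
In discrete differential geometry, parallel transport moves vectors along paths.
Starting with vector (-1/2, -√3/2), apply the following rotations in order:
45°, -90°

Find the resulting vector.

Total rotation: 45° + (-90°) = -45°. Final vector: (-0.9659, -0.2588)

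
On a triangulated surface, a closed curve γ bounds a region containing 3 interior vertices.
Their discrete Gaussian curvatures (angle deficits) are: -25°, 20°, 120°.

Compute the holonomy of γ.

Holonomy = total enclosed curvature = (-25°) + 20° + 120° = 115°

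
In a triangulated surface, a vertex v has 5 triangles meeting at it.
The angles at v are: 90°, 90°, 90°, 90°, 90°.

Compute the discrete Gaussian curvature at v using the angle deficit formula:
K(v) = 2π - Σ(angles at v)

Sum of angles = 450°. K = 360° - 450° = -90° = -π/2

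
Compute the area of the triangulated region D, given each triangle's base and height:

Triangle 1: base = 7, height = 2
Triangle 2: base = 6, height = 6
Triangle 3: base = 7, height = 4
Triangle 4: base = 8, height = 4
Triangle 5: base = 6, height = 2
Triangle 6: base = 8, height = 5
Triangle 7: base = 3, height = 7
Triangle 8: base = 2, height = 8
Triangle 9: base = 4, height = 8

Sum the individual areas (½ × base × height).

(1/2)×7×2 + (1/2)×6×6 + (1/2)×7×4 + (1/2)×8×4 + (1/2)×6×2 + (1/2)×8×5 + (1/2)×3×7 + (1/2)×2×8 + (1/2)×4×8 = 115.5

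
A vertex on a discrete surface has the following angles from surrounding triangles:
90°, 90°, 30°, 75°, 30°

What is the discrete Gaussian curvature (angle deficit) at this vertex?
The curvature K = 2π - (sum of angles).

Sum of angles = 315°. K = 360° - 315° = 45°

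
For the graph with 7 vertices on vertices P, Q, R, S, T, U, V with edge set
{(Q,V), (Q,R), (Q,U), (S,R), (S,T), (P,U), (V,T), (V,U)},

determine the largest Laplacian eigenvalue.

Degrees: deg(P) = 1, deg(Q) = 3, deg(R) = 2, deg(S) = 2, deg(T) = 2, deg(U) = 3, deg(V) = 3.
L = D − A with rows/columns ordered (P, Q, R, S, T, U, V):
  [ 1,  0,  0,  0,  0, -1,  0]
  [ 0,  3, -1,  0,  0, -1, -1]
  [ 0, -1,  2, -1,  0,  0,  0]
  [ 0,  0, -1,  2, -1,  0,  0]
  [ 0,  0,  0, -1,  2,  0, -1]
  [-1, -1,  0,  0,  0,  3, -1]
  [ 0, -1,  0,  0, -1, -1,  3]
Characteristic polynomial: det(λI − L) = λ(λ² − 4λ + 2)(λ² − 6λ + 7)².
Roots: λ = 0; (λ² − 4λ + 2) = 0 ⇒ λ = 2 ± √2 ≈ 0.5858, 3.4142; (λ² − 6λ + 7) = 0 ⇒ λ = 3 ± √2 ≈ 1.5858, 4.4142 (multiplicity 2).
(Check: the roots sum (with multiplicity) to 16, matching trace L = Σdeg = 2·8 = 16.)
Laplacian eigenvalues: [0.0, 0.5858, 1.5858, 1.5858, 3.4142, 4.4142, 4.4142]. Largest eigenvalue (spectral radius) = 4.4142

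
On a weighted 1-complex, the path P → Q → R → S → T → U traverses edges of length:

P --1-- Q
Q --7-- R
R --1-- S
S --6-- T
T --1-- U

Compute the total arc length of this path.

Arc length = 1 + 7 + 1 + 6 + 1 = 16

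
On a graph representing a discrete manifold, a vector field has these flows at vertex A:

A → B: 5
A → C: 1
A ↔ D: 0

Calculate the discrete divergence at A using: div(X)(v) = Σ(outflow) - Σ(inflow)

Divergence = sum of outgoing flows = 5 + 1 + 0 = 6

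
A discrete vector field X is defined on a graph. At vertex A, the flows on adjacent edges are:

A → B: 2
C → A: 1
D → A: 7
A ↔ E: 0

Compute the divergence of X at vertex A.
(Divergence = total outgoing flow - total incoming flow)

Divergence = sum of outgoing flows = 2 + (-1) + (-7) + 0 = -6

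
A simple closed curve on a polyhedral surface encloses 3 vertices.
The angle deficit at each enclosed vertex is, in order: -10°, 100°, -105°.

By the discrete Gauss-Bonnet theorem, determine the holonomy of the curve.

Holonomy = total enclosed curvature = (-10°) + 100° + (-105°) = -15°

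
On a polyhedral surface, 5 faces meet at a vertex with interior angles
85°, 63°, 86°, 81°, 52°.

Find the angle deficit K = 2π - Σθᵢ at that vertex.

Sum of angles = 367°. K = 360° - 367° = -7° = -7π/180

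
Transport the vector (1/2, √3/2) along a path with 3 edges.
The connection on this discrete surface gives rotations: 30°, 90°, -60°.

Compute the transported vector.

Total rotation: 30° + 90° + (-60°) = 60°. Final vector: (-0.5000, 0.8660)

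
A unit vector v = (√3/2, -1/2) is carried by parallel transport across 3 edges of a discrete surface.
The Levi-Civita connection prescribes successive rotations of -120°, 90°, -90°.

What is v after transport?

Total rotation: (-120°) + 90° + (-90°) = -120°. Final vector: (-0.8660, -0.5000)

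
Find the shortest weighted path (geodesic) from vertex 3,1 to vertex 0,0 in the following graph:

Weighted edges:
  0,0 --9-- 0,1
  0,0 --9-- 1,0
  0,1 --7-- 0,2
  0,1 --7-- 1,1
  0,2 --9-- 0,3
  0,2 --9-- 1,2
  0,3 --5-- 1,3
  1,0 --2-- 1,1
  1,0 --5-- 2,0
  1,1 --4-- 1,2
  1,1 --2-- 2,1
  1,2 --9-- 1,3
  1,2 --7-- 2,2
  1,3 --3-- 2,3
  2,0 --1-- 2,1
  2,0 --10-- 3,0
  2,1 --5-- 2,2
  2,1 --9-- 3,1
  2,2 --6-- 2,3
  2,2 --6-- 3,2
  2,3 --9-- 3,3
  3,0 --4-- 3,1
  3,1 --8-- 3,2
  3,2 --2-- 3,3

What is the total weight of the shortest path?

Shortest path: 3,1 → 2,1 → 1,1 → 1,0 → 0,0, total weight = 22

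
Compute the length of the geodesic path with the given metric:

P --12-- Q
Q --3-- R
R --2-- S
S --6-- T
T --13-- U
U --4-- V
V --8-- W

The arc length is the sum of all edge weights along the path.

Arc length = 12 + 3 + 2 + 6 + 13 + 4 + 8 = 48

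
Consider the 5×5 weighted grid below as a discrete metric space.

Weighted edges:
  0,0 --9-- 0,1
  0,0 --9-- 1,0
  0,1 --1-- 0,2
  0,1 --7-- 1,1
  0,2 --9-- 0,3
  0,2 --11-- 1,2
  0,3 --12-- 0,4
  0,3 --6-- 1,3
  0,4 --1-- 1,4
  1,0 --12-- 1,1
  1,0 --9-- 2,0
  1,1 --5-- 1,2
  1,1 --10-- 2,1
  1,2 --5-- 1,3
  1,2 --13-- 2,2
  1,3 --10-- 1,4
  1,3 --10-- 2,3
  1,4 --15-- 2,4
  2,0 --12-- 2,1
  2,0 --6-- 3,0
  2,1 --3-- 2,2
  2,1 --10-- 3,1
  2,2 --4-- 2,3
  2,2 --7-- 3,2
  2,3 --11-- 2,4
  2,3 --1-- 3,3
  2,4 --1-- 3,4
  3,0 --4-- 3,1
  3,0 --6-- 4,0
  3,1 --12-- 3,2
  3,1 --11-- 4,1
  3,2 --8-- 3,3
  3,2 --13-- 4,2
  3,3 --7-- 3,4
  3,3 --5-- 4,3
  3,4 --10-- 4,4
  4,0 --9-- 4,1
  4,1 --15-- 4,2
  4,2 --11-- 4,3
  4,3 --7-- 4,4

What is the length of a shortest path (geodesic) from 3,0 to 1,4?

Shortest path: 3,0 → 3,1 → 2,1 → 2,2 → 2,3 → 1,3 → 1,4, total weight = 41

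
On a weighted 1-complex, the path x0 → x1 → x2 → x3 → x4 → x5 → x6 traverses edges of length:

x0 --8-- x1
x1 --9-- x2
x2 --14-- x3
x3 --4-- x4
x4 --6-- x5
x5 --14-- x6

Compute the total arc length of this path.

Arc length = 8 + 9 + 14 + 4 + 6 + 14 = 55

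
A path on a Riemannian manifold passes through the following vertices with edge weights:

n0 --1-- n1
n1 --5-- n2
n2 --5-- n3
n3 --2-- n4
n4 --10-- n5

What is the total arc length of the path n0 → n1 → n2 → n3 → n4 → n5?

Arc length = 1 + 5 + 5 + 2 + 10 = 23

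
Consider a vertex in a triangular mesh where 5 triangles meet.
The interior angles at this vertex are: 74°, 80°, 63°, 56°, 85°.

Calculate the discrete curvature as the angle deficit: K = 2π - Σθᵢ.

Sum of angles = 358°. K = 360° - 358° = 2° = π/90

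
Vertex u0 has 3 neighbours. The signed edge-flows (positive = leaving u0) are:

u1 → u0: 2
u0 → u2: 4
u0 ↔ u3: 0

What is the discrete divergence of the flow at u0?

Divergence = sum of outgoing flows = (-2) + 4 + 0 = 2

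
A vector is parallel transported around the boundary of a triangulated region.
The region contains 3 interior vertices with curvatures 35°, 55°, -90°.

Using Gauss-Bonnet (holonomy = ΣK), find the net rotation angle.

Holonomy = total enclosed curvature = 35° + 55° + (-90°) = 0°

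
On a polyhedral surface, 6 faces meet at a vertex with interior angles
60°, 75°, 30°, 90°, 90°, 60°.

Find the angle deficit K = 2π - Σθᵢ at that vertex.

Sum of angles = 405°. K = 360° - 405° = -45° = -π/4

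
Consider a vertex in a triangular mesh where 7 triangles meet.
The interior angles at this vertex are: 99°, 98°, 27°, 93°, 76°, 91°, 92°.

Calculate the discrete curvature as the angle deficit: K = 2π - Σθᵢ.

Sum of angles = 576°. K = 360° - 576° = -216° = -6π/5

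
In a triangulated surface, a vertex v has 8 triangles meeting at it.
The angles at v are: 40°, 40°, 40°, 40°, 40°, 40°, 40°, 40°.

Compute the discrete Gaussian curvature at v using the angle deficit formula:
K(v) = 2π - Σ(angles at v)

Sum of angles = 320°. K = 360° - 320° = 40°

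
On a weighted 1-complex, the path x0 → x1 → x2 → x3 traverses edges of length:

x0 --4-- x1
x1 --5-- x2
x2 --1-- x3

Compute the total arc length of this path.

Arc length = 4 + 5 + 1 = 10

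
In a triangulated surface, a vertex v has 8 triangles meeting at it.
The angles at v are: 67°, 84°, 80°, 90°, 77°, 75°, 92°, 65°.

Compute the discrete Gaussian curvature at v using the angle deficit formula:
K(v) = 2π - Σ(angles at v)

Sum of angles = 630°. K = 360° - 630° = -270° = -3π/2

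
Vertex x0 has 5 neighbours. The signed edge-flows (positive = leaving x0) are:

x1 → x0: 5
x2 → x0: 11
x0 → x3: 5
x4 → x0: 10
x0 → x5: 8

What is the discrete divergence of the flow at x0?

Divergence = sum of outgoing flows = (-5) + (-11) + 5 + (-10) + 8 = -13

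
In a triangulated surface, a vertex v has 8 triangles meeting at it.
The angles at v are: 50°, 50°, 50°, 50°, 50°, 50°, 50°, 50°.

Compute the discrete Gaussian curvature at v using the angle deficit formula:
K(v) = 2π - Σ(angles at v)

Sum of angles = 400°. K = 360° - 400° = -40°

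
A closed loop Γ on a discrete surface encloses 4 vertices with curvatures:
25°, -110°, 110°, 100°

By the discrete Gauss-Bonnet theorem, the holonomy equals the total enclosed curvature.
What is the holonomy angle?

Holonomy = total enclosed curvature = 25° + (-110°) + 110° + 100° = 125°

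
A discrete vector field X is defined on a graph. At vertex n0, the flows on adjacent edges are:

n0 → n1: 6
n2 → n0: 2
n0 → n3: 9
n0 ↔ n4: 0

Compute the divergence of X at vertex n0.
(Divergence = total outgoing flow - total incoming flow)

Divergence = sum of outgoing flows = 6 + (-2) + 9 + 0 = 13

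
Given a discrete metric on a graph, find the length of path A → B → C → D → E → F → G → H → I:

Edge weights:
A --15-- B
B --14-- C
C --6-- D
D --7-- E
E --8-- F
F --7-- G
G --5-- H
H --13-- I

Arc length = 15 + 14 + 6 + 7 + 8 + 7 + 5 + 13 = 75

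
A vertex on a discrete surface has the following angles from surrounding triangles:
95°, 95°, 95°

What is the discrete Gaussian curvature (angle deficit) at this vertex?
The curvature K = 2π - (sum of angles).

Sum of angles = 285°. K = 360° - 285° = 75°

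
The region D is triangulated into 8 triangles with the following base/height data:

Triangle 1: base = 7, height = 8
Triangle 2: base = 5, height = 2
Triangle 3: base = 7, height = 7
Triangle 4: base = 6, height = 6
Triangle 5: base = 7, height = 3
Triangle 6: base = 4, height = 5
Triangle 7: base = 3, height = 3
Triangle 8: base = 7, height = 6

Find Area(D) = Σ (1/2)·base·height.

(1/2)×7×8 + (1/2)×5×2 + (1/2)×7×7 + (1/2)×6×6 + (1/2)×7×3 + (1/2)×4×5 + (1/2)×3×3 + (1/2)×7×6 = 121.5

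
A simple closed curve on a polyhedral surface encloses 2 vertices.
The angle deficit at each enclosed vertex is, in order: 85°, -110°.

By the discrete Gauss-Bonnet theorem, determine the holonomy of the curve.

Holonomy = total enclosed curvature = 85° + (-110°) = -25°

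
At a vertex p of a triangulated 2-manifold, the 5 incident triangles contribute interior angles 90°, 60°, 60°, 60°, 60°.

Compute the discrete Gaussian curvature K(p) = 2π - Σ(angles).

Sum of angles = 330°. K = 360° - 330° = 30°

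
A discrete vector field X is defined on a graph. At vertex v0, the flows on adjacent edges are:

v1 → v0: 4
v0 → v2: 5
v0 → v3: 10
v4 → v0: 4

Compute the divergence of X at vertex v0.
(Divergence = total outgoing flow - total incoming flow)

Divergence = sum of outgoing flows = (-4) + 5 + 10 + (-4) = 7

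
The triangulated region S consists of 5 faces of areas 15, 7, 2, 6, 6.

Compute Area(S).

15 + 7 + 2 + 6 + 6 = 36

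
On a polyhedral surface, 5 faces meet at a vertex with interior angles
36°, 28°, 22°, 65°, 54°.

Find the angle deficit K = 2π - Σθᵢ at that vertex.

Sum of angles = 205°. K = 360° - 205° = 155° = 31π/36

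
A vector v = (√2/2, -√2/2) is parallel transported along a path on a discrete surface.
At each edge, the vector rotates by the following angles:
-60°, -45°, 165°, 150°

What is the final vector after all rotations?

Total rotation: (-60°) + (-45°) + 165° + 150° = 210° ≡ -150° (mod 360°). Final vector: (-0.9659, 0.2588)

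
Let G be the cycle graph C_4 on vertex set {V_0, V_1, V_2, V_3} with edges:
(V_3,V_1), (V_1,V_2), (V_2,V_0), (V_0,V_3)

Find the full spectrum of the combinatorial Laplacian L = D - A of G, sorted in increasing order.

The cycle graph C_n has Laplacian eigenvalues λ_k = 2 − 2cos(2πk/n), k = 0, 1, …, n−1. Here n = 4:
k=0: 2 − 2cos(0) = 0.0; k=1: 2 − 2cos(π/2) = 2.0; k=2: 2 − 2cos(π) = 4.0; k=3: 2 − 2cos(3π/2) = 2.0.
Laplacian eigenvalues (increasing order): [0.0, 2.0, 2.0, 4.0]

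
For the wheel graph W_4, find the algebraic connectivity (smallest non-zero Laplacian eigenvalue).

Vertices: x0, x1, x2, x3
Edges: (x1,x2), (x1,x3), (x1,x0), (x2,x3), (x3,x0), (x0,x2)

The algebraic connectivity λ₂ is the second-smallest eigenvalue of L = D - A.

The wheel W_4 is the join K_1 ∨ C_3 (a hub joined to every vertex of a cycle of length 3). For a join G ∨ H (G on p vertices, H on q vertices) the Laplacian spectrum is 0, p+q, the eigenvalues of L(G) other than one 0 each shifted by +q, and the eigenvalues of L(H) other than one 0 each shifted by +p. With G = K_1 (p = 1, nothing left after dropping its 0) and H = C_3 (q = 3, eigenvalues 2 − 2cos(2πk/3), k = 0, …, 2; drop k = 0), the spectrum of W_4 is 0, 4, and 1 + (2 − 2cos(2πk/3)) = 3 − 2cos(2πk/3) for k = 1, …, 2:
k=1: 3 − 2cos(2π/3) = 4.0; k=2: 3 − 2cos(4π/3) = 4.0.
Laplacian eigenvalues: [0.0, 4.0, 4.0, 4.0]. Algebraic connectivity (smallest non-zero eigenvalue) = 4.0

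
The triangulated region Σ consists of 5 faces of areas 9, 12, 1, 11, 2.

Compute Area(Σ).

9 + 12 + 1 + 11 + 2 = 35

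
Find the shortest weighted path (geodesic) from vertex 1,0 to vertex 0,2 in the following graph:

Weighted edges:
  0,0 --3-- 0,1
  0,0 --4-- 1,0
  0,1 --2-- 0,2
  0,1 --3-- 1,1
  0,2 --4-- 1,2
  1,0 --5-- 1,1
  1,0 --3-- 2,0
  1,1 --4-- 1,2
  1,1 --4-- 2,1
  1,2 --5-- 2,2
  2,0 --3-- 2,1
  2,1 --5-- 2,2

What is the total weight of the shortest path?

Shortest path: 1,0 → 0,0 → 0,1 → 0,2, total weight = 9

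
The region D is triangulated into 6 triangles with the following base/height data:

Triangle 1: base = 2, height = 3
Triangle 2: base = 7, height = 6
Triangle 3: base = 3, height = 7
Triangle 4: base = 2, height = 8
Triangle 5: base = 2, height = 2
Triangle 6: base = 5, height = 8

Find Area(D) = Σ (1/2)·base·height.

(1/2)×2×3 + (1/2)×7×6 + (1/2)×3×7 + (1/2)×2×8 + (1/2)×2×2 + (1/2)×5×8 = 64.5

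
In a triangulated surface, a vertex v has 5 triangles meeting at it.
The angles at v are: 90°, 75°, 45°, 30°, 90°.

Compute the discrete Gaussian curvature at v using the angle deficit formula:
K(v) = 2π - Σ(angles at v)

Sum of angles = 330°. K = 360° - 330° = 30°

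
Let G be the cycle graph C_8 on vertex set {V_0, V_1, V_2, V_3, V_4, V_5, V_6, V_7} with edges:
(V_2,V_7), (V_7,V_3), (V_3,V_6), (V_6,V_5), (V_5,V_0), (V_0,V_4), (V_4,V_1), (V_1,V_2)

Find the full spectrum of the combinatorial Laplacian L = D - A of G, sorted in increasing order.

The cycle graph C_n has Laplacian eigenvalues λ_k = 2 − 2cos(2πk/n), k = 0, 1, …, n−1. Here n = 8:
k=0: 2 − 2cos(0) = 0.0; k=1: 2 − 2cos(π/4) = 0.5858; k=2: 2 − 2cos(π/2) = 2.0; k=3: 2 − 2cos(3π/4) = 3.4142; k=4: 2 − 2cos(π) = 4.0; k=5: 2 − 2cos(5π/4) = 3.4142; k=6: 2 − 2cos(3π/2) = 2.0; k=7: 2 − 2cos(7π/4) = 0.5858.
Laplacian eigenvalues (increasing order): [0.0, 0.5858, 0.5858, 2.0, 2.0, 3.4142, 3.4142, 4.0]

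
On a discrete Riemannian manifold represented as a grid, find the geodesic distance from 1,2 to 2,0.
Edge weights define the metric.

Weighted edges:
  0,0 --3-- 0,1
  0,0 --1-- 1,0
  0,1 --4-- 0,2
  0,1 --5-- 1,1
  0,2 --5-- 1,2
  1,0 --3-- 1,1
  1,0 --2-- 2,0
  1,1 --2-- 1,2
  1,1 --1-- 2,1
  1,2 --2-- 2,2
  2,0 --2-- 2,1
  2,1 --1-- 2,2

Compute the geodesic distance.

Shortest path: 1,2 → 1,1 → 2,1 → 2,0, total weight = 5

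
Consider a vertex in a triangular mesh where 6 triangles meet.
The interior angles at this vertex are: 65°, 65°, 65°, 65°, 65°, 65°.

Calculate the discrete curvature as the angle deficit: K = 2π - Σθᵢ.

Sum of angles = 390°. K = 360° - 390° = -30°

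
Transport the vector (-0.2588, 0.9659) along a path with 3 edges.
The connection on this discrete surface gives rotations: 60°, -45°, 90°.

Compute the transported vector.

Total rotation: 60° + (-45°) + 90° = 105°. Final vector: (-0.8660, -0.5000)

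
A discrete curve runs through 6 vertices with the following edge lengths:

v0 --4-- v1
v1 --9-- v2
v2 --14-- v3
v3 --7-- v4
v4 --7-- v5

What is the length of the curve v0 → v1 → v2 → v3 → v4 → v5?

Arc length = 4 + 9 + 14 + 7 + 7 = 41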